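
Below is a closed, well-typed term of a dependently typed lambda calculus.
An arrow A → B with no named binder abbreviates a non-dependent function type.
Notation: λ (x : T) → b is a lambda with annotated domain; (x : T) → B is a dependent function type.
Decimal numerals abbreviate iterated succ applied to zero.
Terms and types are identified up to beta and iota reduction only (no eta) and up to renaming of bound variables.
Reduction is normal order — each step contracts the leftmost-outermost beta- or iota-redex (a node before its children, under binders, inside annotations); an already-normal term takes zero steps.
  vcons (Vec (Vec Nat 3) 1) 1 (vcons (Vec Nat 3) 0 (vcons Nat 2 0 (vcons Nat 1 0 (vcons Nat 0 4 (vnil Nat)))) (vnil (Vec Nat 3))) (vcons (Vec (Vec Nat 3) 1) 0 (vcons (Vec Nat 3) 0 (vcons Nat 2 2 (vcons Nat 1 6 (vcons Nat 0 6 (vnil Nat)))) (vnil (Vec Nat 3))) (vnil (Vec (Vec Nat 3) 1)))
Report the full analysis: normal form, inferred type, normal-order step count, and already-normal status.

reduced normal form:
  vcons (Vec (Vec Nat 3) 1) 1 (vcons (Vec Nat 3) 0 (vcons Nat 2 0 (vcons Nat 1 0 (vcons Nat 0 4 (vnil Nat)))) (vnil (Vec Nat 3))) (vcons (Vec (Vec Nat 3) 1) 0 (vcons (Vec Nat 3) 0 (vcons Nat 2 2 (vcons Nat 1 6 (vcons Nat 0 6 (vnil Nat)))) (vnil (Vec Nat 3))) (vnil (Vec (Vec Nat 3) 1)))
inferred type:
  Vec (Vec (Vec Nat 3) 1) 2
steps to reach normal form (normal order): 0
started in normal form: yes


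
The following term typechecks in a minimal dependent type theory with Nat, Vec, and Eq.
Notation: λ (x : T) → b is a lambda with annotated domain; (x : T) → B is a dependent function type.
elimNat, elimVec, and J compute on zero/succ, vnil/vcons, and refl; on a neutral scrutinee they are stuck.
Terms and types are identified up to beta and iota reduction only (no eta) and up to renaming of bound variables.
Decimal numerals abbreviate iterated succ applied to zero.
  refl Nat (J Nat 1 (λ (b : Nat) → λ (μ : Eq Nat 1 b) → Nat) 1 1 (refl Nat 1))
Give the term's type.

the term's type:
  Eq Nat 1 1


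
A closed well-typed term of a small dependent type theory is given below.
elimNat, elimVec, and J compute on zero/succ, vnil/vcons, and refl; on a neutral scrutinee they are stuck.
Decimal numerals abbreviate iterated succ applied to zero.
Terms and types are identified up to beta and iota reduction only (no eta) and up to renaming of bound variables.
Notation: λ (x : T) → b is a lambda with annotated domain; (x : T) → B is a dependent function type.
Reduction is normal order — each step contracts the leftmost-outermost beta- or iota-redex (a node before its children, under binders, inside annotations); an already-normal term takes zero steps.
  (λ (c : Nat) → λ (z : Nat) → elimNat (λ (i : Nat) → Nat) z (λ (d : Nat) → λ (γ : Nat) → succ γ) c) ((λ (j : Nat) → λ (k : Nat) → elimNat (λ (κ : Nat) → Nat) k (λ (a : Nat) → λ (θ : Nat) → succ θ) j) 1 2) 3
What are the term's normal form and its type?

reduced normal form:
  6
inferred type:
  Nat
observation: the term reaches its normal form after 18 normal-order steps.


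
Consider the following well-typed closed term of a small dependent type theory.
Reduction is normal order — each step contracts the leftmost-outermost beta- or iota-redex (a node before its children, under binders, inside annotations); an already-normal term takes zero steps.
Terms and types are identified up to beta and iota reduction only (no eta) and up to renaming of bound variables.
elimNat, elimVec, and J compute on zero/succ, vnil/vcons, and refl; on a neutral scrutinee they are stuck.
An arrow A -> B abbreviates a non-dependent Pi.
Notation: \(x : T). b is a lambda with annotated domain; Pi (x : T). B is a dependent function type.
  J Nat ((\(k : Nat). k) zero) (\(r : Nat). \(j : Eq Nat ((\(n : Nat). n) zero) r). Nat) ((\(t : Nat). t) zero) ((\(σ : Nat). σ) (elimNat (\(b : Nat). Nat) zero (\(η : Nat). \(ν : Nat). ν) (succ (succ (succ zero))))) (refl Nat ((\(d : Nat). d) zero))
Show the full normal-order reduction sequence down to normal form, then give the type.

normal-order reduction:
  J Nat ((\(k : Nat). k) zero) (\(r : Nat). \(j : Eq Nat ((\(n : Nat). n) zero) r). Nat) ((\(t : Nat). t) zero) ((\(σ : Nat). σ) (elimNat (\(b : Nat). Nat) zero (\(η : Nat). \(ν : Nat). ν) (succ (succ (succ zero))))) (refl Nat ((\(d : Nat). d) zero))
  ~> (\(k : Nat). k) zero
  ~> zero
inferred type:
  Nat


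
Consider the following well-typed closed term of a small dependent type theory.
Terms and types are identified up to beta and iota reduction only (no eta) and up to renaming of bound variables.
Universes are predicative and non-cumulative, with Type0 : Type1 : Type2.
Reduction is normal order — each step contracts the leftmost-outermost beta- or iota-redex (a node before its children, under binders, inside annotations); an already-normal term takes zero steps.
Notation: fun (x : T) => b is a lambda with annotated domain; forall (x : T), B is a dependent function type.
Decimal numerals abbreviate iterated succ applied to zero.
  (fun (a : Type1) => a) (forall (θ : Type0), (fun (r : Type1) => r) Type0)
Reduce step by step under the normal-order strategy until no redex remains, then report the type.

normal-order reduction:
  (fun (a : Type1) => a) (forall (θ : Type0), (fun (r : Type1) => r) Type0)
  ~> forall (a : Type0), (fun (θ : Type1) => θ) Type0
  ~> forall (a : Type0), Type0
the term's type:
  Type1


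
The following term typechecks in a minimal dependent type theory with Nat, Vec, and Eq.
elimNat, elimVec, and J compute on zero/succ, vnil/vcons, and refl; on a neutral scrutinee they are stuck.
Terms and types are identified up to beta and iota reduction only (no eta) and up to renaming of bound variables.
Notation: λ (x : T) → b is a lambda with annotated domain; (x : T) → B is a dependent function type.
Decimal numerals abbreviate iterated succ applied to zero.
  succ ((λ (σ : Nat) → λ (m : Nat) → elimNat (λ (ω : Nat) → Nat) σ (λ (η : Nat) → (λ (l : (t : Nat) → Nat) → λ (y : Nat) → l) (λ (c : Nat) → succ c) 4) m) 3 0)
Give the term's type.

the term's type:
  Nat


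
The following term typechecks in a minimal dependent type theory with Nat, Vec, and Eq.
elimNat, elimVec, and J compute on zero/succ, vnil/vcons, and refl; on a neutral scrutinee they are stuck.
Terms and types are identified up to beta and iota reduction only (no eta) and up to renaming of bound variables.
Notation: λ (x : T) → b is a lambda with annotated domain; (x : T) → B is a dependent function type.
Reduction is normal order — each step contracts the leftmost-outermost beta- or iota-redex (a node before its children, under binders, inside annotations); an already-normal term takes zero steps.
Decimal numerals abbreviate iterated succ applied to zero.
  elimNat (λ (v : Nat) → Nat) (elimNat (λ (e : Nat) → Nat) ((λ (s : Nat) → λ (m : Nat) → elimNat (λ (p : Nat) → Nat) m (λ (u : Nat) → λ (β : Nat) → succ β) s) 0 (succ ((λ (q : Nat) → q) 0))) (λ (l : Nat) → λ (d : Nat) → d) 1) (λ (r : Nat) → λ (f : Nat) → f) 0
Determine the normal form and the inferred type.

resulting normal form:
  1
type:
  Nat
observation: contracting an elimNat iota-redex first, the term normalizes in 9 steps.


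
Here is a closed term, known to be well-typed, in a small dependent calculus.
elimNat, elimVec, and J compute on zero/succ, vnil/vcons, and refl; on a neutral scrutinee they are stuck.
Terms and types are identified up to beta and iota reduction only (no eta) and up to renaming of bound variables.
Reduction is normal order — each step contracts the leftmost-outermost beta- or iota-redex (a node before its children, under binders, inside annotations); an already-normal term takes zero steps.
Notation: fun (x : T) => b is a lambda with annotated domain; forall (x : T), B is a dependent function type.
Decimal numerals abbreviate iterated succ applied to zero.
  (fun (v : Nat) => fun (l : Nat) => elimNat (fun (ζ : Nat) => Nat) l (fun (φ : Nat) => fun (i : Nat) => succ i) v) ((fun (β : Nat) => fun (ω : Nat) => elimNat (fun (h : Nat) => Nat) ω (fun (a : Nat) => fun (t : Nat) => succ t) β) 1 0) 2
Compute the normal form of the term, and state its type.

resulting normal form:
  3
type:
  Nat
observation: reduction starts at a beta-redex, and 12 normal-order steps reach the normal form.


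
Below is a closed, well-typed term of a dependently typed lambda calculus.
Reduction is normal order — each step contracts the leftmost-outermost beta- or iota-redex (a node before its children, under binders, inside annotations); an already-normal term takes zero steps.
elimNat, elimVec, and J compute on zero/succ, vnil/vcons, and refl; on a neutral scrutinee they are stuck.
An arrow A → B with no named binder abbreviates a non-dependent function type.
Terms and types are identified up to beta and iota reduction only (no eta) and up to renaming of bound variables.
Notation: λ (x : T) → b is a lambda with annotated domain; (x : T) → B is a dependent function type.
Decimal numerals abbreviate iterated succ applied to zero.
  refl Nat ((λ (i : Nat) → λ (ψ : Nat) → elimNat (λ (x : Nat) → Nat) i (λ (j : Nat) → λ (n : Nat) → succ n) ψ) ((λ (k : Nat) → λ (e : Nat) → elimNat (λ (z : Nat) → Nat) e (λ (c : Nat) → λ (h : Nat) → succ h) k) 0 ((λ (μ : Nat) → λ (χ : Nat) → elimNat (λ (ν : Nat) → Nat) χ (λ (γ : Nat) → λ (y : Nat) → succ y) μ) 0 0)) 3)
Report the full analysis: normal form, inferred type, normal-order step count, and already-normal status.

resulting normal form:
  refl Nat 3
type:
  Eq Nat 3 3
steps to reach normal form (normal order): 18
term was already normal: no
first contracted redex: a beta-redex


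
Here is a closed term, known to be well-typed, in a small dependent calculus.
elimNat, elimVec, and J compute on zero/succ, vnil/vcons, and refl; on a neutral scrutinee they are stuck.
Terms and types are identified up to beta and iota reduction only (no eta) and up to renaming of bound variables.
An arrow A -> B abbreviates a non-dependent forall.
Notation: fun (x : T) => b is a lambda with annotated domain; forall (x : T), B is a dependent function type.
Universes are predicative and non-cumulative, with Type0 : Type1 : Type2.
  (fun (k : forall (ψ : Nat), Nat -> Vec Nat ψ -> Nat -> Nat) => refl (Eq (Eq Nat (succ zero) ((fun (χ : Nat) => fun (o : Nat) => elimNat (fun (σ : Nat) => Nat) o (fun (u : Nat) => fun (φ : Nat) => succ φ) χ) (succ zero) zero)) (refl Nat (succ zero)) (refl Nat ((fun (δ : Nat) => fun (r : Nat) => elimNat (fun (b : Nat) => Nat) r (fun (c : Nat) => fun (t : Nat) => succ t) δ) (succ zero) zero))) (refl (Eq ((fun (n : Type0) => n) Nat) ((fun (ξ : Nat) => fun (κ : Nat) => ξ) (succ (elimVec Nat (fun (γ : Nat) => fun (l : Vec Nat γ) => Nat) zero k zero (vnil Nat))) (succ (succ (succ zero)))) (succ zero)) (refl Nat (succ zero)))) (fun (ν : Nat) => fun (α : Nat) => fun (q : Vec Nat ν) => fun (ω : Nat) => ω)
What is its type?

the term's type:
  Eq (Eq (Eq Nat (succ zero) (succ zero)) (refl Nat (succ zero)) (refl Nat (succ zero))) (refl (Eq Nat (succ zero) (succ zero)) (refl Nat (succ zero))) (refl (Eq Nat (succ zero) (succ zero)) (refl Nat (succ zero)))


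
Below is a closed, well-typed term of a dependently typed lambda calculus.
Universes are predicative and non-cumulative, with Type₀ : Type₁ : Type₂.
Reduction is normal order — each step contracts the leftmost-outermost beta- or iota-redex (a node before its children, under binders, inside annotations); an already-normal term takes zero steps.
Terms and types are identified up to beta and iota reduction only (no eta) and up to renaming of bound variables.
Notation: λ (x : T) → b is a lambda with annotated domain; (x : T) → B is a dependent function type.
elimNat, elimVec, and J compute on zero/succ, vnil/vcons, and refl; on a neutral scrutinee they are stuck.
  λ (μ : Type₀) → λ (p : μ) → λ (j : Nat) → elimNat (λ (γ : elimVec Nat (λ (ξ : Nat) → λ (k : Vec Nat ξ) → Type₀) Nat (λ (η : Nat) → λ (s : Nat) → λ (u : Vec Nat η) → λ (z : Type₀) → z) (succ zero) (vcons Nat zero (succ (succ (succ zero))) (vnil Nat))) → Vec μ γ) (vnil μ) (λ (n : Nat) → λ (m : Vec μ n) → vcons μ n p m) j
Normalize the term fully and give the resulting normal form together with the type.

resulting normal form:
  λ (μ : Type₀) → λ (p : μ) → λ (j : Nat) → elimNat (λ (γ : Nat) → Vec μ γ) (vnil μ) (λ (ξ : Nat) → λ (k : Vec μ ξ) → vcons μ ξ p k) j
inferred type:
  (μ : Type₀) → (p : μ) → (j : Nat) → Vec μ j
observation: the leftmost-outermost redex is an elimVec iota-redex, and normalization takes 6 steps.


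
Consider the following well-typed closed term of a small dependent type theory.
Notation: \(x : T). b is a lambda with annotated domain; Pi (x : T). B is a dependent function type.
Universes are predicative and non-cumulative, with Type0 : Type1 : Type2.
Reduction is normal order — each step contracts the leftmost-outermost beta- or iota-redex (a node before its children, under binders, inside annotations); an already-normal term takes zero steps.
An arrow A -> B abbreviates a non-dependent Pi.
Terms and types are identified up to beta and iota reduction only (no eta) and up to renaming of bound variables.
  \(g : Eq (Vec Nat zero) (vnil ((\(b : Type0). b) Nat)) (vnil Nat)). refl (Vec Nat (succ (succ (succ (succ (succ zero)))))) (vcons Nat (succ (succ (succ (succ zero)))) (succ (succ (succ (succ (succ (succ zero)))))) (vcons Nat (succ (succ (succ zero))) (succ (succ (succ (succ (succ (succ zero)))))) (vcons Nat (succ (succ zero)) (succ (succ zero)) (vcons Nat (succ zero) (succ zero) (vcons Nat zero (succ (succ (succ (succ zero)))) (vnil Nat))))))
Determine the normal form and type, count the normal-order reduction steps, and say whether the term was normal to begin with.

normal form:
  \(g : Eq (Vec Nat zero) (vnil Nat) (vnil Nat)). refl (Vec Nat (succ (succ (succ (succ (succ zero)))))) (vcons Nat (succ (succ (succ (succ zero)))) (succ (succ (succ (succ (succ (succ zero)))))) (vcons Nat (succ (succ (succ zero))) (succ (succ (succ (succ (succ (succ zero)))))) (vcons Nat (succ (succ zero)) (succ (succ zero)) (vcons Nat (succ zero) (succ zero) (vcons Nat zero (succ (succ (succ (succ zero)))) (vnil Nat))))))
inferred type:
  Eq (Vec Nat zero) (vnil Nat) (vnil Nat) -> Eq (Vec Nat (succ (succ (succ (succ (succ zero)))))) (vcons Nat (succ (succ (succ (succ zero)))) (succ (succ (succ (succ (succ (succ zero)))))) (vcons Nat (succ (succ (succ zero))) (succ (succ (succ (succ (succ (succ zero)))))) (vcons Nat (succ (succ zero)) (succ (succ zero)) (vcons Nat (succ zero) (succ zero) (vcons Nat zero (succ (succ (succ (succ zero)))) (vnil Nat)))))) (vcons Nat (succ (succ (succ (succ zero)))) (succ (succ (succ (succ (succ (succ zero)))))) (vcons Nat (succ (succ (succ zero))) (succ (succ (succ (succ (succ (succ zero)))))) (vcons Nat (succ (succ zero)) (succ (succ zero)) (vcons Nat (succ zero) (succ zero) (vcons Nat zero (succ (succ (succ (succ zero)))) (vnil Nat))))))
normal-order step count: 1
term was already normal: no
first contracted redex: a beta-redex


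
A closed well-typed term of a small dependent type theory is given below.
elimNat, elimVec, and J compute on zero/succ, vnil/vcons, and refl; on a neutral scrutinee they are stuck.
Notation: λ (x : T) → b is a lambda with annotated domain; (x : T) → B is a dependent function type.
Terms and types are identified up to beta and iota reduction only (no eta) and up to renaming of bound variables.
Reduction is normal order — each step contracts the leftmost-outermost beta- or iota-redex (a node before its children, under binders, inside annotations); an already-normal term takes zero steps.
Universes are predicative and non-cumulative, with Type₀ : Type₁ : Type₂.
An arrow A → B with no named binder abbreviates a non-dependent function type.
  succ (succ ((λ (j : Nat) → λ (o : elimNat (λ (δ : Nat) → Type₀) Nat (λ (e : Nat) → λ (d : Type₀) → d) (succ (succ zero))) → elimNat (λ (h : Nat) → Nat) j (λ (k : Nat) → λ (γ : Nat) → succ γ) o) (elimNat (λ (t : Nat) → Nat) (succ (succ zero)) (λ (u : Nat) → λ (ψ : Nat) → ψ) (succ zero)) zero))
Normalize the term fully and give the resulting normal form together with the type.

normal form:
  succ (succ (succ (succ zero)))
the term's type:
  Nat


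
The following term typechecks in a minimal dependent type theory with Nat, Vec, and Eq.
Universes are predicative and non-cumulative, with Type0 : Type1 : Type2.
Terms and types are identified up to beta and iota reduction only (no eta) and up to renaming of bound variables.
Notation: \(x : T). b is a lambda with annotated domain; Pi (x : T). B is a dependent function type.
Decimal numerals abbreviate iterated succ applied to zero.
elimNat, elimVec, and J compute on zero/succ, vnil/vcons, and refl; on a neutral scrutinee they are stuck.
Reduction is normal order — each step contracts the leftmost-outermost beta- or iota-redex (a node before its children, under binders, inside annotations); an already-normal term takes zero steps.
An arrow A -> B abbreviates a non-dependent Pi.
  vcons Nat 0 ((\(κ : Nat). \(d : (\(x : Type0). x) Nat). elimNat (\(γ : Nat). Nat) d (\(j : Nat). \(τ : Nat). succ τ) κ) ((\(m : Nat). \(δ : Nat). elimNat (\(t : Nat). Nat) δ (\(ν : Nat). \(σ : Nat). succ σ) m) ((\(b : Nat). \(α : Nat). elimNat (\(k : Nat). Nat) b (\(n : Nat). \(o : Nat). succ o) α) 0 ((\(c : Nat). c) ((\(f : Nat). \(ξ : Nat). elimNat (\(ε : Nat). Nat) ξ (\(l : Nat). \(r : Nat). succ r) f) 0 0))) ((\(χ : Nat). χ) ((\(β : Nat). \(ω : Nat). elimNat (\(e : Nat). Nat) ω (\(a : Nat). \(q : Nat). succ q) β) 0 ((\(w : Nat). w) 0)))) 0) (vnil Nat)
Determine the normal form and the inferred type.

reduced normal form:
  vcons Nat 0 0 (vnil Nat)
the term's type:
  Vec Nat 1


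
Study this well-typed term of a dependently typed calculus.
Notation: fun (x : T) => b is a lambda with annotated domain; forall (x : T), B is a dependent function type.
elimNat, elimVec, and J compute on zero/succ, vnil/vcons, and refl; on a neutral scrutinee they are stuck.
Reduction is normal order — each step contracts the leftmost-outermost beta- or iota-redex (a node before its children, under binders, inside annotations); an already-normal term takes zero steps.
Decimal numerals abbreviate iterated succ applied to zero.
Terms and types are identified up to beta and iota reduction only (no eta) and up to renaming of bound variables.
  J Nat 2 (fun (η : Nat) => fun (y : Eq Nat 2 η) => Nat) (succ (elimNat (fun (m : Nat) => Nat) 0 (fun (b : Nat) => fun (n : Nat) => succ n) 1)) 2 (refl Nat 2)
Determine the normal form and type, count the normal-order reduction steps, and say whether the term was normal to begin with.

normal form:
  2
inferred type:
  Nat
steps to reach normal form (normal order): 5
started in normal form: no
first redex: a J iota-redex


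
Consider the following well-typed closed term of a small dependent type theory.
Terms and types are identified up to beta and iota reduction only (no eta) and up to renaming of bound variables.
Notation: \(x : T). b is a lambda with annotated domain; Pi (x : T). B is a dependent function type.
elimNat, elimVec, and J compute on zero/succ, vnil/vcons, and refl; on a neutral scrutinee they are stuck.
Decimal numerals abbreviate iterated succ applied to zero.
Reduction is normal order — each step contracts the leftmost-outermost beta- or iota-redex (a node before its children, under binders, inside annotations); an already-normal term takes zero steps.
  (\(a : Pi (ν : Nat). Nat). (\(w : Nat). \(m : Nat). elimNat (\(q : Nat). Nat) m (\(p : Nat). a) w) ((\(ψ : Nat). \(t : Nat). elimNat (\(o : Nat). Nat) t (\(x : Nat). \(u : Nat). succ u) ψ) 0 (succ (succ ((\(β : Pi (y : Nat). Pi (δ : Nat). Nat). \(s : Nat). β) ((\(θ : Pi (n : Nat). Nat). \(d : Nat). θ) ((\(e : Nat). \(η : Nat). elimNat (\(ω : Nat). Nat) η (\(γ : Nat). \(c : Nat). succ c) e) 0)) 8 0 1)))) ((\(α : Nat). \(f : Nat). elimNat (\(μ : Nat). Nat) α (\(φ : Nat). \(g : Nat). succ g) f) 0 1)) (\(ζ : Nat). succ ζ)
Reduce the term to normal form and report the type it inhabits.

reduced normal form:
  4
the term's type:
  Nat
observation: the term reaches its normal form after 29 normal-order steps.


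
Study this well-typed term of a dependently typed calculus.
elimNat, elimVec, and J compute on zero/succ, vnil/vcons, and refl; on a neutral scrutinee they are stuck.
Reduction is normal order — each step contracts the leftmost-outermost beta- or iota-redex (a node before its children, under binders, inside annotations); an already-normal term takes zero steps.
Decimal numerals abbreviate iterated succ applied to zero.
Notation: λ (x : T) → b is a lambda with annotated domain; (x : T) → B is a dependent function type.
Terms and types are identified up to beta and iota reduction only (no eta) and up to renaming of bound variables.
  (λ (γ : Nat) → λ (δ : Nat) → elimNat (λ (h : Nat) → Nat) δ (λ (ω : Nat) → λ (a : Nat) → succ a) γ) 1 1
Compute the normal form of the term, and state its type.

reduced normal form:
  2
inferred type:
  Nat


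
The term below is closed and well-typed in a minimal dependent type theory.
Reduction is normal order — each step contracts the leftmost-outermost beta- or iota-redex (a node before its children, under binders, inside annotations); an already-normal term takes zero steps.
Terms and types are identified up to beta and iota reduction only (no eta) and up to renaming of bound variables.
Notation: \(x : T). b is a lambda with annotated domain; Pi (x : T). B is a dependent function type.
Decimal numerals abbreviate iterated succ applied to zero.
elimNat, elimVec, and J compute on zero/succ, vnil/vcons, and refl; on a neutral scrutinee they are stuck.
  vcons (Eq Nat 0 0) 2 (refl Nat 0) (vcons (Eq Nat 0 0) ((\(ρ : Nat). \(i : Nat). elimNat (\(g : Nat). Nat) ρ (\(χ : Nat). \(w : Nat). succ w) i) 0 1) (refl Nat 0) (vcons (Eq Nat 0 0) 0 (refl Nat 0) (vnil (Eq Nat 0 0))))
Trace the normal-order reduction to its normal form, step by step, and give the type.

normal-order reduction:
  vcons (Eq Nat 0 0) 2 (refl Nat 0) (vcons (Eq Nat 0 0) ((\(ρ : Nat). \(i : Nat). elimNat (\(g : Nat). Nat) ρ (\(χ : Nat). \(w : Nat). succ w) i) 0 1) (refl Nat 0) (vcons (Eq Nat 0 0) 0 (refl Nat 0) (vnil (Eq Nat 0 0))))
  ~> vcons (Eq Nat 0 0) 2 (refl Nat 0) (vcons (Eq Nat 0 0) ((\(ρ : Nat). elimNat (\(i : Nat). Nat) 0 (\(g : Nat). \(χ : Nat). succ χ) ρ) 1) (refl Nat 0) (vcons (Eq Nat 0 0) 0 (refl Nat 0) (vnil (Eq Nat 0 0))))
  ~> vcons (Eq Nat 0 0) 2 (refl Nat 0) (vcons (Eq Nat 0 0) (elimNat (\(ρ : Nat). Nat) 0 (\(i : Nat). \(g : Nat). succ g) 1) (refl Nat 0) (vcons (Eq Nat 0 0) 0 (refl Nat 0) (vnil (Eq Nat 0 0))))
  ~> vcons (Eq Nat 0 0) 2 (refl Nat 0) (vcons (Eq Nat 0 0) ((\(ρ : Nat). \(i : Nat). succ i) 0 (elimNat (\(g : Nat). Nat) 0 (\(χ : Nat). \(w : Nat). succ w) 0)) (refl Nat 0) (vcons (Eq Nat 0 0) 0 (refl Nat 0) (vnil (Eq Nat 0 0))))
  ~> vcons (Eq Nat 0 0) 2 (refl Nat 0) (vcons (Eq Nat 0 0) ((\(ρ : Nat). succ ρ) (elimNat (\(i : Nat). Nat) 0 (\(g : Nat). \(χ : Nat). succ χ) 0)) (refl Nat 0) (vcons (Eq Nat 0 0) 0 (refl Nat 0) (vnil (Eq Nat 0 0))))
  ~> vcons (Eq Nat 0 0) 2 (refl Nat 0) (vcons (Eq Nat 0 0) (succ (elimNat (\(ρ : Nat). Nat) 0 (\(i : Nat). \(g : Nat). succ g) 0)) (refl Nat 0) (vcons (Eq Nat 0 0) 0 (refl Nat 0) (vnil (Eq Nat 0 0))))
  ~> vcons (Eq Nat 0 0) 2 (refl Nat 0) (vcons (Eq Nat 0 0) 1 (refl Nat 0) (vcons (Eq Nat 0 0) 0 (refl Nat 0) (vnil (Eq Nat 0 0))))
the term's type:
  Vec (Eq Nat 0 0) 3


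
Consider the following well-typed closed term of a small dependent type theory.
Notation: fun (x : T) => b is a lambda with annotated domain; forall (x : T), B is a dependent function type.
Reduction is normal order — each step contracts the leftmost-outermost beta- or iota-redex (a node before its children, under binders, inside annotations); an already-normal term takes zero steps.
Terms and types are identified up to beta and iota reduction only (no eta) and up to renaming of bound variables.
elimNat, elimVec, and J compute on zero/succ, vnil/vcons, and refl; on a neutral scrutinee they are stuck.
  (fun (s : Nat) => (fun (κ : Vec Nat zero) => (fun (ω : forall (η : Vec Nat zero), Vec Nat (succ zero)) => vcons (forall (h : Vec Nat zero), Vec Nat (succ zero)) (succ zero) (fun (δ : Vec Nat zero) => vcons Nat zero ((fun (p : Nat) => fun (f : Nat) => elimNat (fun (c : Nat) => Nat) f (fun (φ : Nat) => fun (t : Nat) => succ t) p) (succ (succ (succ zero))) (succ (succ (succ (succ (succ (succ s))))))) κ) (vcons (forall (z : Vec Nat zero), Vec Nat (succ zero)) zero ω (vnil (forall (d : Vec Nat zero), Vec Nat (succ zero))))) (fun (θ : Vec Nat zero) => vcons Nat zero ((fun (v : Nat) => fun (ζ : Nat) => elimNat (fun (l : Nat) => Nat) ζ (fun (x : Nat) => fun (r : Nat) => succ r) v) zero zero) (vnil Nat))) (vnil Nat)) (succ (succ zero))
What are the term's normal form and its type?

reduced normal form:
  vcons (forall (s : Vec Nat zero), Vec Nat (succ zero)) (succ zero) (fun (κ : Vec Nat zero) => vcons Nat zero (succ (succ (succ (succ (succ (succ (succ (succ (succ (succ (succ zero))))))))))) (vnil Nat)) (vcons (forall (ω : Vec Nat zero), Vec Nat (succ zero)) zero (fun (η : Vec Nat zero) => vcons Nat zero zero (vnil Nat)) (vnil (forall (h : Vec Nat zero), Vec Nat (succ zero))))
inferred type:
  Vec (forall (s : Vec Nat zero), Vec Nat (succ zero)) (succ (succ zero))


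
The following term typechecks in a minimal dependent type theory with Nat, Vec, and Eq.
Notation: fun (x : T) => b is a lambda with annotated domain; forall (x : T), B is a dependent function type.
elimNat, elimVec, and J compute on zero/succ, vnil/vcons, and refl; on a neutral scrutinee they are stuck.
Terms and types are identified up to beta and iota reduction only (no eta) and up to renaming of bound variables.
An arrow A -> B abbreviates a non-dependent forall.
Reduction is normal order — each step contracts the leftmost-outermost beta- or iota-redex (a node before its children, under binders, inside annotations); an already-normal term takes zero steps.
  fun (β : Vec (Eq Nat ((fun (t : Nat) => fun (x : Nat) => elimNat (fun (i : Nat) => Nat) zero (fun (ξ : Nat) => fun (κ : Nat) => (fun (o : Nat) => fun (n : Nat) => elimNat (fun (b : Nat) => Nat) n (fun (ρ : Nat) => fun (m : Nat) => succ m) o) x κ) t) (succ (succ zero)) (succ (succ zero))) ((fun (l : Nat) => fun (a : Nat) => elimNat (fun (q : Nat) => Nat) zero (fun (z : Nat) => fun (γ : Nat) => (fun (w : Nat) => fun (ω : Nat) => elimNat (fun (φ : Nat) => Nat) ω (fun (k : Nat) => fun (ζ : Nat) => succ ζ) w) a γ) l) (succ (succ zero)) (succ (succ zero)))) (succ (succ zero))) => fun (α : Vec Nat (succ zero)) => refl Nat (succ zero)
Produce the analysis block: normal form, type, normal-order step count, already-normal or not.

normal form:
  fun (β : Vec (Eq Nat (succ (succ (succ (succ zero)))) (succ (succ (succ (succ zero))))) (succ (succ zero))) => fun (t : Vec Nat (succ zero)) => refl Nat (succ zero)
inferred type:
  Vec (Eq Nat (succ (succ (succ (succ zero)))) (succ (succ (succ (succ zero))))) (succ (succ zero)) -> Vec Nat (succ zero) -> Eq Nat (succ zero) (succ zero)
steps to reach normal form (normal order): 54
term was already normal: no
first redex: a beta-redex


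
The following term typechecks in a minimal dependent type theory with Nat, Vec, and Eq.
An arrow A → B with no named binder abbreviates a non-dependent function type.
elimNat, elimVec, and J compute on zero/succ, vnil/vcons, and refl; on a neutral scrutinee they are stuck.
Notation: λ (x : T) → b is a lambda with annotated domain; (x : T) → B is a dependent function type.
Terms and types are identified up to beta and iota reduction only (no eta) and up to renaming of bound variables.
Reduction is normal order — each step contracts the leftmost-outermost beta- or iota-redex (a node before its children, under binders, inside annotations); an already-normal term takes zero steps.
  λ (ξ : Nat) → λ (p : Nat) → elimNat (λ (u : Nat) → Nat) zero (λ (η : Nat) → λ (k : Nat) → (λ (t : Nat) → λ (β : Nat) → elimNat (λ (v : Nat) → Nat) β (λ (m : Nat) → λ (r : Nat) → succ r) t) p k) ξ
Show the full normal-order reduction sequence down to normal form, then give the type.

normal-order reduction:
  λ (ξ : Nat) → λ (p : Nat) → elimNat (λ (u : Nat) → Nat) zero (λ (η : Nat) → λ (k : Nat) → (λ (t : Nat) → λ (β : Nat) → elimNat (λ (v : Nat) → Nat) β (λ (m : Nat) → λ (r : Nat) → succ r) t) p k) ξ
  ~> λ (ξ : Nat) → λ (p : Nat) → elimNat (λ (u : Nat) → Nat) zero (λ (η : Nat) → λ (k : Nat) → (λ (t : Nat) → elimNat (λ (β : Nat) → Nat) t (λ (v : Nat) → λ (m : Nat) → succ m) p) k) ξ
  ~> λ (ξ : Nat) → λ (p : Nat) → elimNat (λ (u : Nat) → Nat) zero (λ (η : Nat) → λ (k : Nat) → elimNat (λ (t : Nat) → Nat) k (λ (β : Nat) → λ (v : Nat) → succ v) p) ξ
type:
  Nat → Nat → Nat


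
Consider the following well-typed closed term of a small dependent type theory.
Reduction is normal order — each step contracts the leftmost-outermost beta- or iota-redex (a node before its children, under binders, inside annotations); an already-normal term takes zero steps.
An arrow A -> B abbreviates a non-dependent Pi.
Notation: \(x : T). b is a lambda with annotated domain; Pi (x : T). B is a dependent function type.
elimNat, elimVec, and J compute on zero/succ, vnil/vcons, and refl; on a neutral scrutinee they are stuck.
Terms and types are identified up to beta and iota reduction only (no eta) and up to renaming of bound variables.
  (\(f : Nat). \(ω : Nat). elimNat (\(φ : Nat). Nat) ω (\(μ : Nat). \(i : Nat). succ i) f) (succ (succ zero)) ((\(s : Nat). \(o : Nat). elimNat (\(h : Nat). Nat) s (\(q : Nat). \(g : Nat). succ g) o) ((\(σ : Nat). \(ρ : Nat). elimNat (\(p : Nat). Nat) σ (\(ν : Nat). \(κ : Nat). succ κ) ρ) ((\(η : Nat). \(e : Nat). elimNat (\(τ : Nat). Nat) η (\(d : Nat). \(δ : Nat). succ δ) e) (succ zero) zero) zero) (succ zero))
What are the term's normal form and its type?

normal form:
  succ (succ (succ (succ zero)))
the term's type:
  Nat
observation: 21 normal-order steps separate the term from its normal form.


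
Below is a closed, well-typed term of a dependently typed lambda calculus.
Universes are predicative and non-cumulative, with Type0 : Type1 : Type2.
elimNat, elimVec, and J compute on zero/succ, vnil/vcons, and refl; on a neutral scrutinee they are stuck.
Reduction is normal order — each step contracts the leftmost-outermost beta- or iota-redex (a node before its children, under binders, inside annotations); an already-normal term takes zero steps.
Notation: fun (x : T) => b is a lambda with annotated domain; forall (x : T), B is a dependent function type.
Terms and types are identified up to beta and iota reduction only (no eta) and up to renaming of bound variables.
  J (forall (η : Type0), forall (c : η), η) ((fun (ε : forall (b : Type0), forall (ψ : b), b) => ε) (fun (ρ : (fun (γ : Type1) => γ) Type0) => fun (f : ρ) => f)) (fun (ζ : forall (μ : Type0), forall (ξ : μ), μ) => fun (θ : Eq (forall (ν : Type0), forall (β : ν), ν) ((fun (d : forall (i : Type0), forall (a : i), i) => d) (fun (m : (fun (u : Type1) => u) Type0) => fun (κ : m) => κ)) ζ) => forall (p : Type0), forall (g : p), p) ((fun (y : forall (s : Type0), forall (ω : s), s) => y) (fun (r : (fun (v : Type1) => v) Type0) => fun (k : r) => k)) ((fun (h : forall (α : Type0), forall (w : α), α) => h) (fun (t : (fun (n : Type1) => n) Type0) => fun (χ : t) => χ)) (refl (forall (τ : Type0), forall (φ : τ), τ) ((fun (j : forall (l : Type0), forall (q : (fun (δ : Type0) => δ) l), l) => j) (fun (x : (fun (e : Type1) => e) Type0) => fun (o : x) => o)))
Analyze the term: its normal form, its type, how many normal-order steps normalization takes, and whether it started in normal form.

resulting normal form:
  fun (η : Type0) => fun (c : η) => c
inferred type:
  forall (η : Type0), forall (c : η), η
reduction steps (normal order): 3
already normal: no
first contracted redex: a J iota-redex


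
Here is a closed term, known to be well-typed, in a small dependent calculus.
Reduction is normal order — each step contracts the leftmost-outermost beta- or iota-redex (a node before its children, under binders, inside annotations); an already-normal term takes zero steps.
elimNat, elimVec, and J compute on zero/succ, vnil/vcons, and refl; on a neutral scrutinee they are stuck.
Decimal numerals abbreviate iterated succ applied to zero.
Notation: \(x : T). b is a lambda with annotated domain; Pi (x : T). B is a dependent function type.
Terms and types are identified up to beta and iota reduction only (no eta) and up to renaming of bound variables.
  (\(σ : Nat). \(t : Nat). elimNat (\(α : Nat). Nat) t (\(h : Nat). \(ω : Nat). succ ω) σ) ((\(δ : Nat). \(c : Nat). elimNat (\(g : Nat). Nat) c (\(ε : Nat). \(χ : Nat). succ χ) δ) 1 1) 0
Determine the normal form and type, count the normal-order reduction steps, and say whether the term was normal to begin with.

reduced normal form:
  2
inferred type:
  Nat
reduction steps (normal order): 15
already normal: no
first redex: a beta-redex


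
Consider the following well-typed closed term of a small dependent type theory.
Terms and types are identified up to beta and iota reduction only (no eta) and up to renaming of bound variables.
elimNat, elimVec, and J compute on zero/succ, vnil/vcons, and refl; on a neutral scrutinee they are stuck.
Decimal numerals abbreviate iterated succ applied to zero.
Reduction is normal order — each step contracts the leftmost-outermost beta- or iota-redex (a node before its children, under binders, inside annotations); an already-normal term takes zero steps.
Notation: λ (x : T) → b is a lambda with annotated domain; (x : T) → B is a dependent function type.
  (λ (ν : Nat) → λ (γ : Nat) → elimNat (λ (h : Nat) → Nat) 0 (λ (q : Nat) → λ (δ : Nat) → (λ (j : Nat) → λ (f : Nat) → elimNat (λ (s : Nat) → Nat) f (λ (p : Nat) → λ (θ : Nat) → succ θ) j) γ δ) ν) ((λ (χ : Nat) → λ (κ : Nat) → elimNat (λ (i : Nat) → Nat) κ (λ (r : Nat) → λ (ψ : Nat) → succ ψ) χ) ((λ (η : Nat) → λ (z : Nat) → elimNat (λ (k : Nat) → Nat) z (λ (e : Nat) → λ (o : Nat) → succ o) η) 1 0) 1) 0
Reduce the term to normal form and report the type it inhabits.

reduced normal form:
  0
the term's type:
  Nat


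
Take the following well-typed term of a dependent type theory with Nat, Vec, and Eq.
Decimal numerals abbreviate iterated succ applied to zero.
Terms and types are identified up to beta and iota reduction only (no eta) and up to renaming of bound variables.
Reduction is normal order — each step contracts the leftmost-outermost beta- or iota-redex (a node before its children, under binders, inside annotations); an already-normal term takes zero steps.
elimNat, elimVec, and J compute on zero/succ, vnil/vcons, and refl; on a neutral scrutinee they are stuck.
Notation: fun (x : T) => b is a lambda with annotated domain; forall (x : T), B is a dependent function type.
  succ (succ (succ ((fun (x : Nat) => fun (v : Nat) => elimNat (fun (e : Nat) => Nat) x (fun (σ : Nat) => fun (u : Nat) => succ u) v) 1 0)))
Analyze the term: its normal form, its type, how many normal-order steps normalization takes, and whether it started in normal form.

reduced normal form:
  4
type:
  Nat
reduction steps (normal order): 3
started in normal form: no
first redex: a beta-redex


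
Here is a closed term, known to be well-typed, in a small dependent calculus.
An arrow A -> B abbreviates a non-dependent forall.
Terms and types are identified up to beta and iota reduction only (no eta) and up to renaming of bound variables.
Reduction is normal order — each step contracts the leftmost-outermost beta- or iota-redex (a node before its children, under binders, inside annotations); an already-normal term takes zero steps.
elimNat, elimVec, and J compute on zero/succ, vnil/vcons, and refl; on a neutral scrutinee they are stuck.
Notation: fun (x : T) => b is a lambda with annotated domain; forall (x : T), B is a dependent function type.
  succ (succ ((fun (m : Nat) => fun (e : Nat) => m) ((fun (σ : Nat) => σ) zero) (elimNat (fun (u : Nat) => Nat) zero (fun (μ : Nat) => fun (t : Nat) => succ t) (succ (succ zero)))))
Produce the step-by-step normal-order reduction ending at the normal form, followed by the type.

normal-order reduction:
  succ (succ ((fun (m : Nat) => fun (e : Nat) => m) ((fun (σ : Nat) => σ) zero) (elimNat (fun (u : Nat) => Nat) zero (fun (μ : Nat) => fun (t : Nat) => succ t) (succ (succ zero)))))
  ~> succ (succ ((fun (m : Nat) => (fun (e : Nat) => e) zero) (elimNat (fun (σ : Nat) => Nat) zero (fun (u : Nat) => fun (μ : Nat) => succ μ) (succ (succ zero)))))
  ~> succ (succ ((fun (m : Nat) => m) zero))
  ~> succ (succ zero)
type:
  Nat


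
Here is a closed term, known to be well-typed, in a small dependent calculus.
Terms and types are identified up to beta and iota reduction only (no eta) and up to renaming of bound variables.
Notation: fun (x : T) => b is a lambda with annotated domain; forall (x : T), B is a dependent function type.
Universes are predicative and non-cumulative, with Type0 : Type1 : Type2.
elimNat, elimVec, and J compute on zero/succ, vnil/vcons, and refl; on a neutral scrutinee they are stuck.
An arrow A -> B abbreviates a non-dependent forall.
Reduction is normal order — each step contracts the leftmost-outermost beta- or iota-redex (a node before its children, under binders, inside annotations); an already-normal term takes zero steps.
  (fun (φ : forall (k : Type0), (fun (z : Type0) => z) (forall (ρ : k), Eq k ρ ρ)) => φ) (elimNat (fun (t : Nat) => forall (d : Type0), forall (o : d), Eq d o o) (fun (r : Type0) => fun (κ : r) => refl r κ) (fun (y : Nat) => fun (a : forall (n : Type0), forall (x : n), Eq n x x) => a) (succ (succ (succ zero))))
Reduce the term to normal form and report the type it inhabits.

reduced normal form:
  fun (φ : Type0) => fun (k : φ) => refl φ k
inferred type:
  forall (φ : Type0), forall (k : φ), Eq φ k k


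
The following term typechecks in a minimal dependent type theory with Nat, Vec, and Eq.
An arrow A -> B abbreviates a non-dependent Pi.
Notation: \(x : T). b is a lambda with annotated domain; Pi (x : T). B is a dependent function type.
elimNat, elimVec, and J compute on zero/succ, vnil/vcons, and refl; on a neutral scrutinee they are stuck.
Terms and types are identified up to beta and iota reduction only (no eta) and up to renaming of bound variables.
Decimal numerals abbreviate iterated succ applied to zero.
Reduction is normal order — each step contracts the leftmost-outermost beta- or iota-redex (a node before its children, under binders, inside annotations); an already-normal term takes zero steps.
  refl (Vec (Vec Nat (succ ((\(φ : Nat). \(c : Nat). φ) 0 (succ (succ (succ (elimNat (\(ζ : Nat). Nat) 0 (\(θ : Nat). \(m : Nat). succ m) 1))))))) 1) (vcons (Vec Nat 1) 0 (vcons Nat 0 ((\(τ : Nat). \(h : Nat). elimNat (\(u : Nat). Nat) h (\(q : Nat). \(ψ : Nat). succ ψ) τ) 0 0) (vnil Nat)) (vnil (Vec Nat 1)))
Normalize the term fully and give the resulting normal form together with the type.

reduced normal form:
  refl (Vec (Vec Nat 1) 1) (vcons (Vec Nat 1) 0 (vcons Nat 0 0 (vnil Nat)) (vnil (Vec Nat 1)))
type:
  Eq (Vec (Vec Nat 1) 1) (vcons (Vec Nat 1) 0 (vcons Nat 0 0 (vnil Nat)) (vnil (Vec Nat 1))) (vcons (Vec Nat 1) 0 (vcons Nat 0 0 (vnil Nat)) (vnil (Vec Nat 1)))


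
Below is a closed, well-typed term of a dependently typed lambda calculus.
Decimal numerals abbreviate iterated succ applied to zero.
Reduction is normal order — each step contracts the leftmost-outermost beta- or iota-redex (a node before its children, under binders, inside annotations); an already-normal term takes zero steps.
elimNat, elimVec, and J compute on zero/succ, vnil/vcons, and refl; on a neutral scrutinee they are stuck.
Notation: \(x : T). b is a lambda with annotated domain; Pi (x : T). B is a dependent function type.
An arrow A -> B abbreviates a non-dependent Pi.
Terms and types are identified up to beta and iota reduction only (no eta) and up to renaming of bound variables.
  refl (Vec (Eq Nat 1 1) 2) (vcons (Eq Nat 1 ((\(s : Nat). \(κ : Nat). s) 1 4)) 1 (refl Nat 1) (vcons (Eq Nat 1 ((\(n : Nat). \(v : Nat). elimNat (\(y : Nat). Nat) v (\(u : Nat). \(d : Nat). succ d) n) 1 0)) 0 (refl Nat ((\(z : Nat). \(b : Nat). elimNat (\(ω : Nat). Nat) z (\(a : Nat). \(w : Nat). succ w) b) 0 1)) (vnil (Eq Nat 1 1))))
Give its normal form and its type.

resulting normal form:
  refl (Vec (Eq Nat 1 1) 2) (vcons (Eq Nat 1 1) 1 (refl Nat 1) (vcons (Eq Nat 1 1) 0 (refl Nat 1) (vnil (Eq Nat 1 1))))
inferred type:
  Eq (Vec (Eq Nat 1 1) 2) (vcons (Eq Nat 1 1) 1 (refl Nat 1) (vcons (Eq Nat 1 1) 0 (refl Nat 1) (vnil (Eq Nat 1 1)))) (vcons (Eq Nat 1 1) 1 (refl Nat 1) (vcons (Eq Nat 1 1) 0 (refl Nat 1) (vnil (Eq Nat 1 1))))
observation: reduction starts at a beta-redex, and 14 normal-order steps reach the normal form.
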